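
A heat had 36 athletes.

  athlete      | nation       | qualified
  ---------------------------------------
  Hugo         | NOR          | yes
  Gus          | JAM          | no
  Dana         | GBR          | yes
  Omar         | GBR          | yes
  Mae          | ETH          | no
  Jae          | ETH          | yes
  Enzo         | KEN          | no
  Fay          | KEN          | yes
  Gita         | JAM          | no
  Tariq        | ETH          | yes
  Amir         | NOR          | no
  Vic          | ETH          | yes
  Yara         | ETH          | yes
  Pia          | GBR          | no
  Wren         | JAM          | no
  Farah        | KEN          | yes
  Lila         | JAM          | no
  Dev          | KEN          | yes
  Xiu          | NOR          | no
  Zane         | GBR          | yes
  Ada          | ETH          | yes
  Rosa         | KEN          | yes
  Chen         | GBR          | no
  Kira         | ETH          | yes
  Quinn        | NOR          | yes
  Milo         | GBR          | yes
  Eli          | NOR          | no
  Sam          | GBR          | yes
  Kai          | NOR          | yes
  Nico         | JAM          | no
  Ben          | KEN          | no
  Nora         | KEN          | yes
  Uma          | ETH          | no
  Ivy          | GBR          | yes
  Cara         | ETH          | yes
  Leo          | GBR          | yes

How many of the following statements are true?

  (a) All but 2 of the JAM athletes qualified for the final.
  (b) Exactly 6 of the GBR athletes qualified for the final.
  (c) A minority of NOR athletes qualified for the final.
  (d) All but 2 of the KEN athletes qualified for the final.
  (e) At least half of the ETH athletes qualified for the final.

2

(a) JAM: |A| = 5, |A ∩ B| = 0; needs |A ∖ B| = 2 — false.
(b) GBR: |A| = 9, |A ∩ B| = 7; needs |A ∩ B| = 6 — false.
(c) NOR: |A| = 6, |A ∩ B| = 3; needs |A ∩ B| < |A ∖ B| — false.
(d) KEN: |A| = 7, |A ∩ B| = 5; needs |A ∖ B| = 2 — true.
(e) ETH: |A| = 9, |A ∩ B| = 7; needs |A ∩ B| ≥ |A ∖ B| — true.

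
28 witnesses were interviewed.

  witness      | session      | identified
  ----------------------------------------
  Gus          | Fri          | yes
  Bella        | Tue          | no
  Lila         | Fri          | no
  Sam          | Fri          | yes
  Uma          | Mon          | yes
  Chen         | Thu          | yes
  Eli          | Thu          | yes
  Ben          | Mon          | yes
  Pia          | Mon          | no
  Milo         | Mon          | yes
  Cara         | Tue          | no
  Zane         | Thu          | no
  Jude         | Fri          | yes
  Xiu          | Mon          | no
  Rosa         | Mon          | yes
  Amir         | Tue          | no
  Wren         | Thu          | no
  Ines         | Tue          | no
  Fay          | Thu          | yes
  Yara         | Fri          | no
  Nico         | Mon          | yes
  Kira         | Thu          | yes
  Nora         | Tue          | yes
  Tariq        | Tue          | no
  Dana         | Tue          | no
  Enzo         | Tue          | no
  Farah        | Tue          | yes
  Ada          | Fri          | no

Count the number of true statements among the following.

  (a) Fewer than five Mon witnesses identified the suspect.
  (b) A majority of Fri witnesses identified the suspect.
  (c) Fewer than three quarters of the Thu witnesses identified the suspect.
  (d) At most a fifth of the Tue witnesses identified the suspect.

(a) Mon: |A| = 7, |A ∩ B| = 5; needs |A ∩ B| < 5 — false.
(b) Fri: |A| = 6, |A ∩ B| = 3; needs |A ∩ B| > |A ∖ B| — false.
(c) Thu: |A| = 6, |A ∩ B| = 4; needs |A ∩ B| / |A| < 3/4 — true.
(d) Tue: |A| = 9, |A ∩ B| = 2; needs |A ∩ B| / |A| ≤ 1/5 — false.

1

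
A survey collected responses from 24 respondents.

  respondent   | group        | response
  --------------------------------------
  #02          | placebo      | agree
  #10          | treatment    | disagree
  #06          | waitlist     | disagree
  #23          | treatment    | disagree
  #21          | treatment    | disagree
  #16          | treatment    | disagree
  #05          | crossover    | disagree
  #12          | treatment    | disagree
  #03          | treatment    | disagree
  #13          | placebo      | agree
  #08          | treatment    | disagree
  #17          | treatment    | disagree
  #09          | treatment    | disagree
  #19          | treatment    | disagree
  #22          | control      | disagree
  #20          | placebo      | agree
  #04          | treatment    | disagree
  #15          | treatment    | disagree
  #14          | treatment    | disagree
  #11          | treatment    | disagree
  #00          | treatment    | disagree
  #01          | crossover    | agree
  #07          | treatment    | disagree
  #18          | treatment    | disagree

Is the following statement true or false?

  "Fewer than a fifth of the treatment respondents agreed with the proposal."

The determiner here denotes the relation: |A ∩ B| / |A| < 1/5.
|A| = 17, |A ∩ B| = 0, |A ∖ B| = 17.
|A ∩ B|/|A| = 0/17, so the statement is true.

True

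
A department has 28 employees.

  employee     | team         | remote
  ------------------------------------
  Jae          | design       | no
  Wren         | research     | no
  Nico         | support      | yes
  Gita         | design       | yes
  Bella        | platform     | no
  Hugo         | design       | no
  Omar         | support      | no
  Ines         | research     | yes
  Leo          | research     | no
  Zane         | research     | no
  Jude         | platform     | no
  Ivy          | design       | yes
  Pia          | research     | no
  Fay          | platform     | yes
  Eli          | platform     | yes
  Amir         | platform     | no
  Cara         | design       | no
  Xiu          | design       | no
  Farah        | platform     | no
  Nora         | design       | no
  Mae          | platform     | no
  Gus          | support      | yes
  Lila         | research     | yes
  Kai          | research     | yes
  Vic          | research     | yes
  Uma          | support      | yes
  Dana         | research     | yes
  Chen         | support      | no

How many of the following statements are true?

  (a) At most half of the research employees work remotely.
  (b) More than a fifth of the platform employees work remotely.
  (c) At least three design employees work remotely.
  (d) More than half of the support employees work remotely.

(a) research: |A| = 9, |A ∩ B| = 5; needs |A ∩ B| ≤ |A ∖ B| — false.
(b) platform: |A| = 7, |A ∩ B| = 2; needs |A ∩ B| / |A| > 1/5 — true.
(c) design: |A| = 7, |A ∩ B| = 2; needs |A ∩ B| ≥ 3 — false.
(d) support: |A| = 5, |A ∩ B| = 3; needs |A ∩ B| > |A ∖ B| — true.

2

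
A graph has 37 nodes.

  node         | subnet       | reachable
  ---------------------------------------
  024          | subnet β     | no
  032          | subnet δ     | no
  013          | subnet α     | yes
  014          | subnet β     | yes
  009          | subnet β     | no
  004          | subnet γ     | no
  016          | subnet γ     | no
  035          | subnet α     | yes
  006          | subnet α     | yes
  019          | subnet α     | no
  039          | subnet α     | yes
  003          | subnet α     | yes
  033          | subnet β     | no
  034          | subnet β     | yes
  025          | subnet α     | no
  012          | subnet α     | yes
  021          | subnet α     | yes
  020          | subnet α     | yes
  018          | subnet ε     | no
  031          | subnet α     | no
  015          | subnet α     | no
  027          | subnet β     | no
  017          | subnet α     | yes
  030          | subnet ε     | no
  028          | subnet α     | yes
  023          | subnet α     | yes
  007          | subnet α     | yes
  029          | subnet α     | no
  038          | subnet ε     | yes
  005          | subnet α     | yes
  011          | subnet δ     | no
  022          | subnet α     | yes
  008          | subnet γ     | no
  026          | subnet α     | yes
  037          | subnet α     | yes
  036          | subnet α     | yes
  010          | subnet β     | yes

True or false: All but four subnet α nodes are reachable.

False

Truth condition: |A ∖ B| = 4.
|A| = 22, |A ∩ B| = 17, |A ∖ B| = 5.
|A ∖ B| = 5, so the statement is false.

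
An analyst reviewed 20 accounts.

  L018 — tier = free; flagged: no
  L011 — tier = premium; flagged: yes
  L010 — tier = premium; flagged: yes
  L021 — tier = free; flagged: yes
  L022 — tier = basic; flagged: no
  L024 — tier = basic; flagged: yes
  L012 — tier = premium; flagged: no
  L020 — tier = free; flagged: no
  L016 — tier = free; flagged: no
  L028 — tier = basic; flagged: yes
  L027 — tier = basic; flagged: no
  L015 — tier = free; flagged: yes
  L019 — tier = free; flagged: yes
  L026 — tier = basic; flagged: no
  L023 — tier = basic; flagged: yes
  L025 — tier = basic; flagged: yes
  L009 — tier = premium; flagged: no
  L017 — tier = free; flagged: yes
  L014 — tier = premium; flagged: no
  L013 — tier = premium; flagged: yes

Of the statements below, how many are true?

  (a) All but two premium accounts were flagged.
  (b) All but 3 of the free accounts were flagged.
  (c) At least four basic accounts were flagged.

2

(a) premium: |A| = 6, |A ∩ B| = 3; needs |A ∖ B| = 2 — false.
(b) free: |A| = 7, |A ∩ B| = 4; needs |A ∖ B| = 3 — true.
(c) basic: |A| = 7, |A ∩ B| = 4; needs |A ∩ B| ≥ 4 — true.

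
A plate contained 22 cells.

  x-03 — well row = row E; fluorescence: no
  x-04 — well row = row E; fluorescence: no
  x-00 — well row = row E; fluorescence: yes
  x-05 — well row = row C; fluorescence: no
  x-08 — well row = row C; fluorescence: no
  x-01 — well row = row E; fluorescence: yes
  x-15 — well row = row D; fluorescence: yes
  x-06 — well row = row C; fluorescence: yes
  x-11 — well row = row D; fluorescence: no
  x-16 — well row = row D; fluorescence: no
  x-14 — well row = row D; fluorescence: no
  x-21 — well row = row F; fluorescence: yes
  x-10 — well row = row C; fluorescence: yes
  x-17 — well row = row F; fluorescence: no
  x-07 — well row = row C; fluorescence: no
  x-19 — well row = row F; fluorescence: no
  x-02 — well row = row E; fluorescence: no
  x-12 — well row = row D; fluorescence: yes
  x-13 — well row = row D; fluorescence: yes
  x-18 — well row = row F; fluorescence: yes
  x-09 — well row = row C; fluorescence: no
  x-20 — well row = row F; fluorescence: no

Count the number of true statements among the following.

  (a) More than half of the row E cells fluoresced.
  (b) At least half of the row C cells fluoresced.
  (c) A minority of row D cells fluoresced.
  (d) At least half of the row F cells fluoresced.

0

(a) row E: |A| = 5, |A ∩ B| = 2; needs |A ∩ B| > |A ∖ B| — false.
(b) row C: |A| = 6, |A ∩ B| = 2; needs |A ∩ B| ≥ |A ∖ B| — false.
(c) row D: |A| = 6, |A ∩ B| = 3; needs |A ∩ B| < |A ∖ B| — false.
(d) row F: |A| = 5, |A ∩ B| = 2; needs |A ∩ B| ≥ |A ∖ B| — false.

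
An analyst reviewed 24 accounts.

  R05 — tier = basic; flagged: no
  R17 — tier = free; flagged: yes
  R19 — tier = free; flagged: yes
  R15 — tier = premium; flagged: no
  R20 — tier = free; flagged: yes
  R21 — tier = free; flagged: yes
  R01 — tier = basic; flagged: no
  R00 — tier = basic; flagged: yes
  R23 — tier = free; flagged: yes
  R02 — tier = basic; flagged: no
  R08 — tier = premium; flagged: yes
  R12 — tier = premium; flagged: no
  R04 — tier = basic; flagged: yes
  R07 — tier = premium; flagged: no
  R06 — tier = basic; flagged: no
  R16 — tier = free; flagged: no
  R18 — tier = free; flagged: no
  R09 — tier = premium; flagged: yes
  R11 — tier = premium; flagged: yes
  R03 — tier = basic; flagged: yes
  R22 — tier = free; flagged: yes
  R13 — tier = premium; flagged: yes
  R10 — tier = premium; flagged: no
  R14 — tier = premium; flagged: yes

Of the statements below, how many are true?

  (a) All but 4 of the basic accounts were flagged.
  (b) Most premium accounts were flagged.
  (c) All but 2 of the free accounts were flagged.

3

(a) basic: |A| = 7, |A ∩ B| = 3; needs |A ∖ B| = 4 — true.
(b) premium: |A| = 9, |A ∩ B| = 5; needs |A ∩ B| > |A ∖ B| — true.
(c) free: |A| = 8, |A ∩ B| = 6; needs |A ∖ B| = 2 — true.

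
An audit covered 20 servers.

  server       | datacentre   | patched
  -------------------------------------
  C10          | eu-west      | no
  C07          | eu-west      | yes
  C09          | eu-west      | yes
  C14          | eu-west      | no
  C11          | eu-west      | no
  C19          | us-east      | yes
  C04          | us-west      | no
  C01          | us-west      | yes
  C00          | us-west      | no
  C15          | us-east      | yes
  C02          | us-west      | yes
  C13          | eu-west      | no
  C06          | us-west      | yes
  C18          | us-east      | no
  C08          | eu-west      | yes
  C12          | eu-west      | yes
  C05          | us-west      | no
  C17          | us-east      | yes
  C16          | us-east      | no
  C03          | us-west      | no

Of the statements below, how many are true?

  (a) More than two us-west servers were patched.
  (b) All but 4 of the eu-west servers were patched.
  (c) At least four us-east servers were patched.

(a) us-west: |A| = 7, |A ∩ B| = 3; needs |A ∩ B| > 2 — true.
(b) eu-west: |A| = 8, |A ∩ B| = 4; needs |A ∖ B| = 4 — true.
(c) us-east: |A| = 5, |A ∩ B| = 3; needs |A ∩ B| ≥ 4 — false.

2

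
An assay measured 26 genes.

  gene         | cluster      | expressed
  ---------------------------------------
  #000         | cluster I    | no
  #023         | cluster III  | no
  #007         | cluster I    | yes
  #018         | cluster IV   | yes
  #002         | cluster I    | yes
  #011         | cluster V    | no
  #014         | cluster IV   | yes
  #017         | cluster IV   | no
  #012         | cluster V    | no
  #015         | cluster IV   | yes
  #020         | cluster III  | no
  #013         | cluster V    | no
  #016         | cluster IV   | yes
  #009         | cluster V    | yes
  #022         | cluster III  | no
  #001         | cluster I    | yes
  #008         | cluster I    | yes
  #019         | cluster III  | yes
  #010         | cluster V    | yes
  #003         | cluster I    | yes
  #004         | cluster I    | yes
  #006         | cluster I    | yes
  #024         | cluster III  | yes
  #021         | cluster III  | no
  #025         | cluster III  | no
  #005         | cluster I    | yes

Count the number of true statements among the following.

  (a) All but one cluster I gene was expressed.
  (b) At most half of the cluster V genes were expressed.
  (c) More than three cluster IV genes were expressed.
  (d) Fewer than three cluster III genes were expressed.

(a) cluster I: |A| = 9, |A ∩ B| = 8; needs |A ∖ B| = 1 — true.
(b) cluster V: |A| = 5, |A ∩ B| = 2; needs |A ∩ B| ≤ |A ∖ B| — true.
(c) cluster IV: |A| = 5, |A ∩ B| = 4; needs |A ∩ B| > 3 — true.
(d) cluster III: |A| = 7, |A ∩ B| = 2; needs |A ∩ B| < 3 — true.

4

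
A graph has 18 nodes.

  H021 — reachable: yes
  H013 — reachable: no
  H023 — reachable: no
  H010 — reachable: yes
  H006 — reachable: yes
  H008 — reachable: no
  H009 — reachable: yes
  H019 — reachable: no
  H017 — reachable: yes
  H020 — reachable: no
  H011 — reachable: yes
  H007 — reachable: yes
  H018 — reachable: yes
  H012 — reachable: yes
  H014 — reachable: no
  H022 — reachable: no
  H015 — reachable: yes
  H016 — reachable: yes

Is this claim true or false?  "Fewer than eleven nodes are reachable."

False

The determiner here denotes the relation: |A ∩ B| < 11.
|A| = 18, |A ∩ B| = 11, |A ∖ B| = 7.
|A ∩ B| = 11, so the statement is false.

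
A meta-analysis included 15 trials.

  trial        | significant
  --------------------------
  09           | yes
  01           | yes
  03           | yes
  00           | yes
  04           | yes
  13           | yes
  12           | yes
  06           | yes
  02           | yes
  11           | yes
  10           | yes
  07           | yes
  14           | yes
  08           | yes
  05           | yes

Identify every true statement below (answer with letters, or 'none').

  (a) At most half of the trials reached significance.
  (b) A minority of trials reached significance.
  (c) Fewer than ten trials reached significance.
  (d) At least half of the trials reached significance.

(d)

|A| = 15, |A ∩ B| = 15, |A ∖ B| = 0.
(a) |A ∩ B| ≤ |A ∖ B|: fails.
(b) |A ∩ B| < |A ∖ B|: fails.
(c) |A ∩ B| < 10: fails.
(d) |A ∩ B| ≥ |A ∖ B|: holds.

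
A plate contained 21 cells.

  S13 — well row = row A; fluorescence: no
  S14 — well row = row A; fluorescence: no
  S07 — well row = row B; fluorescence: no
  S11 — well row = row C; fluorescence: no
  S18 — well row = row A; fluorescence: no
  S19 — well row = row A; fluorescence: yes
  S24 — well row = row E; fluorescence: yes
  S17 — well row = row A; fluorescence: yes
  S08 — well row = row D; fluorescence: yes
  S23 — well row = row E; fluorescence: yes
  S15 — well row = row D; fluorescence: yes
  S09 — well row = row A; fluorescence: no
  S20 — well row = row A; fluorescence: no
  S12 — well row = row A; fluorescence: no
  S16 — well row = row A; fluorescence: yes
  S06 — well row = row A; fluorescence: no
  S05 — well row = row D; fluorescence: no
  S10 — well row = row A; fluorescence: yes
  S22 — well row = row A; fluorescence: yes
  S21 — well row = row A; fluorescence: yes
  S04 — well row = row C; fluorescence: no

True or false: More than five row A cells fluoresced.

Truth condition: |A ∩ B| > 5.
A (the restrictor) = {S13, S14, S18, S19, S17, S09, S20, S12, S16, S06, S10, S22, S21}, |A| = 13.
A ∩ B = {S19, S17, S16, S10, S22, S21}, so |A ∩ B| = 6.
|A ∩ B| = 6, so the statement is true.

True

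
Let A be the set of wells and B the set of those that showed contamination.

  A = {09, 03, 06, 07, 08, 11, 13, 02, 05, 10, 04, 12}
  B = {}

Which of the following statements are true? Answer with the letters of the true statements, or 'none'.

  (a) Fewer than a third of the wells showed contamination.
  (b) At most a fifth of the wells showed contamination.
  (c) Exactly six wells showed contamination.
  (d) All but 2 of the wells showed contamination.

(a), (b)

|A| = 12, |A ∩ B| = 0, |A ∖ B| = 12.
(a) |A ∩ B| / |A| < 1/3: holds.
(b) |A ∩ B| / |A| ≤ 1/5: holds.
(c) |A ∩ B| = 6: fails.
(d) |A ∖ B| = 2: fails.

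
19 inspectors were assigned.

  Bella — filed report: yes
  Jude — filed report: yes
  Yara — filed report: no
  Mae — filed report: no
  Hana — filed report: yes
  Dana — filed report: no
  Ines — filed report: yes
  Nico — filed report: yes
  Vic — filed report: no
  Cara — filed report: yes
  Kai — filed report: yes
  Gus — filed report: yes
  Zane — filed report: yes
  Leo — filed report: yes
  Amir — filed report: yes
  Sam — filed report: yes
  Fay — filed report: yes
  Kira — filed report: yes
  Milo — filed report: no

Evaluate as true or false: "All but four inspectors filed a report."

False

'All but four inspectors filed a report' holds iff |A ∖ B| = 4.
|A| = 19, |A ∩ B| = 14, |A ∖ B| = 5.
|A ∖ B| = 5, so the statement is false.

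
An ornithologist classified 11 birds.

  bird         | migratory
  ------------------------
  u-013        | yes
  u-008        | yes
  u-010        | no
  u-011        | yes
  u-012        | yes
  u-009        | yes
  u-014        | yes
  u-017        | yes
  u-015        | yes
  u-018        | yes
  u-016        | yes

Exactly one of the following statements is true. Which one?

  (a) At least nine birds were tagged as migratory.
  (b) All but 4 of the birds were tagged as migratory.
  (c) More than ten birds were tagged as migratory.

|A| = 11, |A ∩ B| = 10, |A ∖ B| = 1.
(a) requires |A ∩ B| ≥ 9: true.
(b) requires |A ∖ B| = 4: false.
(c) requires |A ∩ B| > 10: false.

(a)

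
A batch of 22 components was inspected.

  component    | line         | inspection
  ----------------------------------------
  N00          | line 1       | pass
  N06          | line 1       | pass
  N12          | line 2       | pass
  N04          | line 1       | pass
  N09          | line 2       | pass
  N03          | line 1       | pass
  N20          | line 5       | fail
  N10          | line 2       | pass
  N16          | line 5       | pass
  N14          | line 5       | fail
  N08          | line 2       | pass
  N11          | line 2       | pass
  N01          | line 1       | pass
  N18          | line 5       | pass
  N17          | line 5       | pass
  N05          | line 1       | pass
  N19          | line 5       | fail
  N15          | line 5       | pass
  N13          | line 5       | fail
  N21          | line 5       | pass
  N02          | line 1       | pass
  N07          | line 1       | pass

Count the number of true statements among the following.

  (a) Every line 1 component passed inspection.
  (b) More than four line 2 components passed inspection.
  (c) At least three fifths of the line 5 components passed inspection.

2

(a) line 1: |A| = 8, |A ∩ B| = 8; needs A ⊆ B, i.e. every element of A is in B (|A ∖ B| = 0) — true.
(b) line 2: |A| = 5, |A ∩ B| = 5; needs |A ∩ B| > 4 — true.
(c) line 5: |A| = 9, |A ∩ B| = 5; needs |A ∩ B| / |A| ≥ 3/5 — false.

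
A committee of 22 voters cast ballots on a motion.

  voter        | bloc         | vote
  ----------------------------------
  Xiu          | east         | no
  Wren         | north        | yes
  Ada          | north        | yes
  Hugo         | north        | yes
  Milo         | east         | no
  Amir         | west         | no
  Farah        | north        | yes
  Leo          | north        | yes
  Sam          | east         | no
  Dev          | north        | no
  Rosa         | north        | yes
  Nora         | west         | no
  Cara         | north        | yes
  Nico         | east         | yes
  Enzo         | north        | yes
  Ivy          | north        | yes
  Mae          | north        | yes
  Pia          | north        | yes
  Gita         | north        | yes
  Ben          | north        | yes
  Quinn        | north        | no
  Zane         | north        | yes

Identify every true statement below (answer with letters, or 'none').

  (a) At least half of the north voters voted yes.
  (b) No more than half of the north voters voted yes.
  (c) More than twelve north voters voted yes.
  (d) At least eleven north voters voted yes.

|A| = 16, |A ∩ B| = 14, |A ∖ B| = 2.
(a) |A ∩ B| ≥ |A ∖ B|: holds.
(b) |A ∩ B| ≤ |A ∖ B|: fails.
(c) |A ∩ B| > 12: holds.
(d) |A ∩ B| ≥ 11: holds.

(a), (c), (d)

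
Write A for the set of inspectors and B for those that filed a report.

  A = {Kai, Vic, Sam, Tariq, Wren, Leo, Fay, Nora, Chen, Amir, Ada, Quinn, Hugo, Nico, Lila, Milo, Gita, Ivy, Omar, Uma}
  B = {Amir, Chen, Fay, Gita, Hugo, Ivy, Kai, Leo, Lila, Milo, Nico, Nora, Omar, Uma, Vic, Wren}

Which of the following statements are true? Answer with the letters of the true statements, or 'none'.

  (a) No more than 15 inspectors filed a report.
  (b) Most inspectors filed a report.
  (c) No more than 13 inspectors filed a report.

(b)

|A| = 20, |A ∩ B| = 16, |A ∖ B| = 4.
(a) |A ∩ B| ≤ 15: fails.
(b) |A ∩ B| > |A ∖ B|: holds.
(c) |A ∩ B| ≤ 13: fails.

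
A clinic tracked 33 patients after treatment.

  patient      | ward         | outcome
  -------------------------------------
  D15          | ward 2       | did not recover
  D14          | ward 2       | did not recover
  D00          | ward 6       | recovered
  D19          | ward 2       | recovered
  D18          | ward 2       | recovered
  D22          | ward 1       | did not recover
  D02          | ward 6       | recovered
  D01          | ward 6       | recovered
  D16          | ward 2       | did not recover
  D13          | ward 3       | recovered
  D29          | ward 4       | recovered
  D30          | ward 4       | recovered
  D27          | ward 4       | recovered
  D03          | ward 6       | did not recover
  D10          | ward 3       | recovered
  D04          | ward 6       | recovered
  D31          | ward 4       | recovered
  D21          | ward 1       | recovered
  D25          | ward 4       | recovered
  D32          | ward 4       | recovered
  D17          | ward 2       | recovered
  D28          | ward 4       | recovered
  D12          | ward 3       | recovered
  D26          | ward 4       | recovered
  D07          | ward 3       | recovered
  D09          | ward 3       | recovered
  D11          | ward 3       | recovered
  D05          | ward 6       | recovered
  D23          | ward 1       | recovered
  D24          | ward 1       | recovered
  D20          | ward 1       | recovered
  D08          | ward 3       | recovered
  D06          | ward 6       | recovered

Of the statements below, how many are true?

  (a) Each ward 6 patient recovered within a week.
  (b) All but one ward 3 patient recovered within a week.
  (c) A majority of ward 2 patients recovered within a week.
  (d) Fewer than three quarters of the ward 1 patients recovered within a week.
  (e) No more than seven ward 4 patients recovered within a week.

0

(a) ward 6: |A| = 7, |A ∩ B| = 6; needs A ⊆ B, i.e. every element of A is in B (|A ∖ B| = 0) — false.
(b) ward 3: |A| = 7, |A ∩ B| = 7; needs |A ∖ B| = 1 — false.
(c) ward 2: |A| = 6, |A ∩ B| = 3; needs |A ∩ B| > |A ∖ B| — false.
(d) ward 1: |A| = 5, |A ∩ B| = 4; needs |A ∩ B| / |A| < 3/4 — false.
(e) ward 4: |A| = 8, |A ∩ B| = 8; needs |A ∩ B| ≤ 7 — false.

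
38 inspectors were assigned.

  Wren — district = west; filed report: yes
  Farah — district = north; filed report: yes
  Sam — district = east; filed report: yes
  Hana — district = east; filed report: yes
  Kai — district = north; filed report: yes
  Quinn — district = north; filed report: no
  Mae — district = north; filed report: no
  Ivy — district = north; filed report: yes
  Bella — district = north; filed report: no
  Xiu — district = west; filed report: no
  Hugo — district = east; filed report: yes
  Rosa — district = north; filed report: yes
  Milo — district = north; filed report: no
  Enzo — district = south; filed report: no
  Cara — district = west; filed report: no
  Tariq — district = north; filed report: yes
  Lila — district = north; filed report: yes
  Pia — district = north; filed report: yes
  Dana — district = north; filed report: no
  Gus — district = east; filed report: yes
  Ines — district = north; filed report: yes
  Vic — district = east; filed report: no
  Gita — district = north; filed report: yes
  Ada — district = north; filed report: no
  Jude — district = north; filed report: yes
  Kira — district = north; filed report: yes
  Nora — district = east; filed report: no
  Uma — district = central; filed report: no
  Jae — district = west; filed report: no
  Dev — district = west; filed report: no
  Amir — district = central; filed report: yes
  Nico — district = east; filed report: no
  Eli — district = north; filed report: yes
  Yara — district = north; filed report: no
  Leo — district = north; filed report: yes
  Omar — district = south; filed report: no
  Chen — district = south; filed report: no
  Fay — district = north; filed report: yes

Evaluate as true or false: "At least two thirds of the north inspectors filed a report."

Truth condition: |A ∩ B| / |A| ≥ 2/3.
|A| = 21, |A ∩ B| = 14, |A ∖ B| = 7.
|A ∩ B|/|A| = 14/21, so the statement is true.

True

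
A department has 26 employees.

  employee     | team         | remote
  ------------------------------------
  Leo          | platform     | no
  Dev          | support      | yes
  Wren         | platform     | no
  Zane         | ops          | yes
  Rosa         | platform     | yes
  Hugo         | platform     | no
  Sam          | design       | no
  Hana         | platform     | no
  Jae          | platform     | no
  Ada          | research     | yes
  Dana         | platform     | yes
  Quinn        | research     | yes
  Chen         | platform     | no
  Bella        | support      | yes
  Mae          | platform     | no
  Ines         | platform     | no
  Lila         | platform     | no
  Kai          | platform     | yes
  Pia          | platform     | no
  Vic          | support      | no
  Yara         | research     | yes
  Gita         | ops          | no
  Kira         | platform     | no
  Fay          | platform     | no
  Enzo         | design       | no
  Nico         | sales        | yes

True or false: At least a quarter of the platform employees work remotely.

'At least a quarter of the platform employees work remotely' holds iff |A ∩ B| / |A| ≥ 1/4.
|A| = 15, |A ∩ B| = 3, |A ∖ B| = 12.
|A ∩ B|/|A| = 3/15, so the statement is false.

False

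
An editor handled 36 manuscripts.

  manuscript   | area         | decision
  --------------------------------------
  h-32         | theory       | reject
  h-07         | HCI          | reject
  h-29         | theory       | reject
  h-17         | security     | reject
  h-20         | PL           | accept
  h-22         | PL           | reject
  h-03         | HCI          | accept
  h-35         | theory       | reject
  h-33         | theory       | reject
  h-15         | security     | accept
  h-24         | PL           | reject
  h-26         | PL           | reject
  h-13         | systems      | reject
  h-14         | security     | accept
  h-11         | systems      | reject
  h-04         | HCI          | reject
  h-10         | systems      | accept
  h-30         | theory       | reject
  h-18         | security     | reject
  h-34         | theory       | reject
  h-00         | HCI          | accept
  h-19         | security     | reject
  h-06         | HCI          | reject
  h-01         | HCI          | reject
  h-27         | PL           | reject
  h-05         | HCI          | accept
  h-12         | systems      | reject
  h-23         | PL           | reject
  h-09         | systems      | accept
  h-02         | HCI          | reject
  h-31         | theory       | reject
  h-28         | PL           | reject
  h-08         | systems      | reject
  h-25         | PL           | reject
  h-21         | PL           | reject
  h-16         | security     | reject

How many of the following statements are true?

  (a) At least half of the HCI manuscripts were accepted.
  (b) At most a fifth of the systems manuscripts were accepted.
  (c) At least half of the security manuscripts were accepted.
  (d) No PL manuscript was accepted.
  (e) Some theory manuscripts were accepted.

(a) HCI: |A| = 8, |A ∩ B| = 3; needs |A ∩ B| ≥ |A ∖ B| — false.
(b) systems: |A| = 6, |A ∩ B| = 2; needs |A ∩ B| / |A| ≤ 1/5 — false.
(c) security: |A| = 6, |A ∩ B| = 2; needs |A ∩ B| ≥ |A ∖ B| — false.
(d) PL: |A| = 9, |A ∩ B| = 1; needs A ∩ B = ∅ (|A ∩ B| = 0) — false.
(e) theory: |A| = 7, |A ∩ B| = 0; needs A ∩ B ≠ ∅ (|A ∩ B| ≥ 1) — false.

0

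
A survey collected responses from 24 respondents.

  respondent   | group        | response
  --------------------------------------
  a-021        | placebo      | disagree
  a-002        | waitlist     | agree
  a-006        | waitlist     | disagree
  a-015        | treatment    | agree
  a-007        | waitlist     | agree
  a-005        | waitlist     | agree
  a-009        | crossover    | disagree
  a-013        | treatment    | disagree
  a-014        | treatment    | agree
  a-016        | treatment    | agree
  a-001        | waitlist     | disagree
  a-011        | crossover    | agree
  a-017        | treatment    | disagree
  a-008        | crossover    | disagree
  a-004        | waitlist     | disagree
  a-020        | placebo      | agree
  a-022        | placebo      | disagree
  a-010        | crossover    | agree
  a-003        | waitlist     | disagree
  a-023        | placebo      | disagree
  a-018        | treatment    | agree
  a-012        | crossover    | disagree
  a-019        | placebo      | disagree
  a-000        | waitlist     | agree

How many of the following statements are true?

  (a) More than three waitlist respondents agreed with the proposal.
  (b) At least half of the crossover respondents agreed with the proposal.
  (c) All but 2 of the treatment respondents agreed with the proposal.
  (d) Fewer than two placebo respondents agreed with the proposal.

(a) waitlist: |A| = 8, |A ∩ B| = 4; needs |A ∩ B| > 3 — true.
(b) crossover: |A| = 5, |A ∩ B| = 2; needs |A ∩ B| ≥ |A ∖ B| — false.
(c) treatment: |A| = 6, |A ∩ B| = 4; needs |A ∖ B| = 2 — true.
(d) placebo: |A| = 5, |A ∩ B| = 1; needs |A ∩ B| < 2 — true.

3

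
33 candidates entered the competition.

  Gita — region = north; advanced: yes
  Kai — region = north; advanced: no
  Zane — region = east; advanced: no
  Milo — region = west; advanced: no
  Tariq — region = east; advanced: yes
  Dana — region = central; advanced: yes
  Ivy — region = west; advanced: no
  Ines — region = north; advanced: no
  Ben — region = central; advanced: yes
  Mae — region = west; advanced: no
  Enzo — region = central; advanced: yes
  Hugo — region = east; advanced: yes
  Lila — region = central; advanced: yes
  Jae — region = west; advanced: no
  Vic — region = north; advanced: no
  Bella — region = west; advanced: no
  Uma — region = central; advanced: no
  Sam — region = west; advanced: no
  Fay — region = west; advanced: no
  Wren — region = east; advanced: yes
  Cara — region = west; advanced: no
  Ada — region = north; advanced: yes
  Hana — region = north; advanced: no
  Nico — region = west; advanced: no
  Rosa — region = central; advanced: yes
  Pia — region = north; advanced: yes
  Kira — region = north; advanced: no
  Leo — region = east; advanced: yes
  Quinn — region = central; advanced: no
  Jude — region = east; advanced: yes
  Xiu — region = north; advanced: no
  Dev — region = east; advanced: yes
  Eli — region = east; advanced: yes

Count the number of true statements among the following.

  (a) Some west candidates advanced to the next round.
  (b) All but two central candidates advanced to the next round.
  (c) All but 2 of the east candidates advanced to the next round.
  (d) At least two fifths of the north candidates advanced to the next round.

(a) west: |A| = 9, |A ∩ B| = 0; needs A ∩ B ≠ ∅ (|A ∩ B| ≥ 1) — false.
(b) central: |A| = 7, |A ∩ B| = 5; needs |A ∖ B| = 2 — true.
(c) east: |A| = 8, |A ∩ B| = 7; needs |A ∖ B| = 2 — false.
(d) north: |A| = 9, |A ∩ B| = 3; needs |A ∩ B| / |A| ≥ 2/5 — false.

1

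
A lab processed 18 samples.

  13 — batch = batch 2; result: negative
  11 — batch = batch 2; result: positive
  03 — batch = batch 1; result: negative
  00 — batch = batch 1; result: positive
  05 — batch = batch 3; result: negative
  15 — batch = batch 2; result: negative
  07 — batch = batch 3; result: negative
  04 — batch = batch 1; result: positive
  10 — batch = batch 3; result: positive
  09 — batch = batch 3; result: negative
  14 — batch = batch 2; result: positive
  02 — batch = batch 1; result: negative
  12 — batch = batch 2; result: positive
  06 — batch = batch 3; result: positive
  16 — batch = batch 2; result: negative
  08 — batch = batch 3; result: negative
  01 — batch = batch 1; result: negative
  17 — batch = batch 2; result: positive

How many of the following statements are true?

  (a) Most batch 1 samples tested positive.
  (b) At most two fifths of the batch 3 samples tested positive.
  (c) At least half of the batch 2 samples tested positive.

(a) batch 1: |A| = 5, |A ∩ B| = 2; needs |A ∩ B| > |A ∖ B| — false.
(b) batch 3: |A| = 6, |A ∩ B| = 2; needs |A ∩ B| / |A| ≤ 2/5 — true.
(c) batch 2: |A| = 7, |A ∩ B| = 4; needs |A ∩ B| ≥ |A ∖ B| — true.

2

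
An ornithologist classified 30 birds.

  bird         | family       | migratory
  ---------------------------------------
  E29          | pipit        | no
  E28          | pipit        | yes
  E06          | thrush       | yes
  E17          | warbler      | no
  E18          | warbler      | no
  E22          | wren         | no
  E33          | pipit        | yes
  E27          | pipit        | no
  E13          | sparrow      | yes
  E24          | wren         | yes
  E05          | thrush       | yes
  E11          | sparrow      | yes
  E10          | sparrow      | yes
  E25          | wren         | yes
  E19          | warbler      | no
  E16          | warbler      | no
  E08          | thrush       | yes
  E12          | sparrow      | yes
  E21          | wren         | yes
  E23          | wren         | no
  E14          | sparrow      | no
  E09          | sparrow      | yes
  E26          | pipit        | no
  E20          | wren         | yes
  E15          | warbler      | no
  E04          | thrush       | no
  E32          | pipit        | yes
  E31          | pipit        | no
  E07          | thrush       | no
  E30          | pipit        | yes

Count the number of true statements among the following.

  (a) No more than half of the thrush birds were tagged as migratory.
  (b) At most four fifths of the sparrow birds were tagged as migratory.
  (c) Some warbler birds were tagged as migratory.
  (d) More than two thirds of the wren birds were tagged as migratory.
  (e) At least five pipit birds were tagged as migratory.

0

(a) thrush: |A| = 5, |A ∩ B| = 3; needs |A ∩ B| ≤ |A ∖ B| — false.
(b) sparrow: |A| = 6, |A ∩ B| = 5; needs |A ∩ B| / |A| ≤ 4/5 — false.
(c) warbler: |A| = 5, |A ∩ B| = 0; needs A ∩ B ≠ ∅ (|A ∩ B| ≥ 1) — false.
(d) wren: |A| = 6, |A ∩ B| = 4; needs |A ∩ B| / |A| > 2/3 — false.
(e) pipit: |A| = 8, |A ∩ B| = 4; needs |A ∩ B| ≥ 5 — false.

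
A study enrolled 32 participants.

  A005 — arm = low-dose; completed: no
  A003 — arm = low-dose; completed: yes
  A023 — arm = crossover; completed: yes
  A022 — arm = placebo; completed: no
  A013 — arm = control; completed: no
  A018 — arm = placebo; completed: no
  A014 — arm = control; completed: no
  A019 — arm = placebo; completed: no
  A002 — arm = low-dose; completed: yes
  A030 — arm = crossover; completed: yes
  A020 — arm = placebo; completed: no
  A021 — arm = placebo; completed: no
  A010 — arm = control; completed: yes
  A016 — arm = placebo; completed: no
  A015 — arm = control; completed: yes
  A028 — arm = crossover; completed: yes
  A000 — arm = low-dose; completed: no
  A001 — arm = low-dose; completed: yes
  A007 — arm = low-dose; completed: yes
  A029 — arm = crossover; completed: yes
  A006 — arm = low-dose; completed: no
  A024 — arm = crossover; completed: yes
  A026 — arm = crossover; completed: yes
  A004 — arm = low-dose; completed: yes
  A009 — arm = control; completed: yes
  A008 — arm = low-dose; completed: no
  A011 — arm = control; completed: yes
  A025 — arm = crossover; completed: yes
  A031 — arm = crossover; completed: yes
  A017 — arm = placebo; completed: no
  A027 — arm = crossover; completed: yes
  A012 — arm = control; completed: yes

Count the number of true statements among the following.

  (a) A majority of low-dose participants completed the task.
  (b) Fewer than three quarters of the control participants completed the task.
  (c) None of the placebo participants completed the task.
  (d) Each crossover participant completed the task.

(a) low-dose: |A| = 9, |A ∩ B| = 5; needs |A ∩ B| > |A ∖ B| — true.
(b) control: |A| = 7, |A ∩ B| = 5; needs |A ∩ B| / |A| < 3/4 — true.
(c) placebo: |A| = 7, |A ∩ B| = 0; needs A ∩ B = ∅ (|A ∩ B| = 0) — true.
(d) crossover: |A| = 9, |A ∩ B| = 9; needs A ⊆ B, i.e. every element of A is in B (|A ∖ B| = 0) — true.

4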